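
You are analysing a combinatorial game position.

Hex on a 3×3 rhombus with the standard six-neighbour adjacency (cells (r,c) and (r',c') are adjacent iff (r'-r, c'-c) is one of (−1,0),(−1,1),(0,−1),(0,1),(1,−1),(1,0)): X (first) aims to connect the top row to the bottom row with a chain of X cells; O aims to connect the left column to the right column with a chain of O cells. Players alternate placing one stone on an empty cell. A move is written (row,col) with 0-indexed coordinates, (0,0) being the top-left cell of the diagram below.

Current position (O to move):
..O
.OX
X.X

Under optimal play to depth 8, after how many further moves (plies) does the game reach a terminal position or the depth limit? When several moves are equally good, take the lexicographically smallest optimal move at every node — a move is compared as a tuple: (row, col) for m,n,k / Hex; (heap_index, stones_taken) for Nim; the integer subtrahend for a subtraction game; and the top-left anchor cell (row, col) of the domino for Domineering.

[..O/.OX/X.X] O move#1: (0,0):+1/O.O/.OX/X.X*, (0,1):+1/.OO/.OX/X.X, (1,0):+1/..O/OOX/X.X, (2,1):-1/..O/.OX/XOX
[O.O/.OX/X.X] X move#2: (0,1):-1/OXO/.OX/X.X*, (1,0):-1/O.O/XOX/X.X, (2,1):-1/O.O/.OX/XXX
[OXO/.OX/X.X] O move#3: (1,0):+1/OXO/OOX/X.X*, (2,1):-1/OXO/.OX/XOX
[OXO/OOX/X.X] end (terminal -1, X#4); searched ..O/.OX/X.X to 8

PV length from [..O/.OX/X.X]: 3 plies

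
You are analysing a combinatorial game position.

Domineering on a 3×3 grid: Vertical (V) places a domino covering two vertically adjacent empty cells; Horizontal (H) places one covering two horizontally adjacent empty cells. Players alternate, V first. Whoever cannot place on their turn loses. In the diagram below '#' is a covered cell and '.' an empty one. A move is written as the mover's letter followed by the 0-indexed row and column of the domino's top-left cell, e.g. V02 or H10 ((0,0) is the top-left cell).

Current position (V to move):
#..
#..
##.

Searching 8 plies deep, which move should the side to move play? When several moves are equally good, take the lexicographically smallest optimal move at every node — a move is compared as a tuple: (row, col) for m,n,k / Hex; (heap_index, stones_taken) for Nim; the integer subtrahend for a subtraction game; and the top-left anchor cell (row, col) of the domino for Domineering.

p1 V@[#../#../##.]: V01[##./##./##.]+1* V02[#.#/#.#/##.]+1 V12[#../#.#/###]-1
p2 H@[##./##./##.] terminal -1; root [#../#../##.] d8

V's best at [#../#../##.]: V01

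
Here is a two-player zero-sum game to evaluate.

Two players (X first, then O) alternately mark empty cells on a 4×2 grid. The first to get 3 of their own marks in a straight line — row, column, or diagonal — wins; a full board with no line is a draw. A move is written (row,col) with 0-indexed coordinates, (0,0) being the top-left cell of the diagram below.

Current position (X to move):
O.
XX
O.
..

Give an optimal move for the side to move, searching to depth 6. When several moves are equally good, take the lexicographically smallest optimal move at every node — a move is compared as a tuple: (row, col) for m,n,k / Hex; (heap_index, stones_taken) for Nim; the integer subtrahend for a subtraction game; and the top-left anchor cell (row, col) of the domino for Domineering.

[O./XX/O./..] X move#1: (0,1):+0/OX/XX/O./.., (2,1):+1/O./XX/OX/..*, (3,0):+0/O./XX/O./X., (3,1):+0/O./XX/O./.X
[O./XX/OX/..] O move#2: (0,1):-1/OO/XX/OX/..*, (3,0):-1/O./XX/OX/O., (3,1):-1/O./XX/OX/.O
[OO/XX/OX/..] X move#3: (3,0):+0/OO/XX/OX/X., (3,1):+1/OO/XX/OX/.X*
[OO/XX/OX/.X] end (terminal -1, O#4); searched O./XX/O./.. to 6

X's best at [O./XX/O./..]: (2,1)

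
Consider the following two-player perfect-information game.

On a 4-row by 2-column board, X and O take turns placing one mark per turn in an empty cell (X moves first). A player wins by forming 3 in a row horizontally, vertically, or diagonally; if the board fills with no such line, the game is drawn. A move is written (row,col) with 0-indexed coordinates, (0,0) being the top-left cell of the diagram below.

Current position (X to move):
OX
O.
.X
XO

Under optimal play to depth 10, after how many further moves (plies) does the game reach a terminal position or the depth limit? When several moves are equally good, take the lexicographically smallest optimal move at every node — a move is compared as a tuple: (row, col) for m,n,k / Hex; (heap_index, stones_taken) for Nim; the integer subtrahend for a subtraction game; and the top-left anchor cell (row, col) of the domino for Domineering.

PV length from [OX/O./.X/XO]: 1 ply

[OX/O./.X/XO] X move#1: (1,1):+1/OX/OX/.X/XO*, (2,0):+0/OX/O./XX/XO
[OX/OX/.X/XO] end (terminal -1, O#2); searched OX/O./.X/XO to 10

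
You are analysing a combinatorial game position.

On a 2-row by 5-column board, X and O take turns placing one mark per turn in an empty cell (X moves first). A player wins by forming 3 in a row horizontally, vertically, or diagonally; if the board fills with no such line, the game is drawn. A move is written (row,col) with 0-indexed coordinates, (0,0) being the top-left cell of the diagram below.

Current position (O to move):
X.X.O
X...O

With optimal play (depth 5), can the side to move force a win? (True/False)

ply 1, O at X.X.O/X...O | (0,1)=+0→XOX.O/X...O*; (0,3)=-1→X.XOO/X...O; (1,1)=-1→X.X.O/XO..O; (1,2)=-1→X.X.O/X.O.O; (1,3)=-1→X.X.O/X..OO
ply 2, X at XOX.O/X...O | (0,3)=+0→XOXXO/X...O*; (1,1)=+0→XOX.O/XX..O; (1,2)=+0→XOX.O/X.X.O; (1,3)=+0→XOX.O/X..XO
ply 3, O at XOXXO/X...O | (1,1)=+0→XOXXO/XO..O*; (1,2)=+0→XOXXO/X.O.O; (1,3)=+0→XOXXO/X..OO
ply 4, X at XOXXO/XO..O | (1,2)=+0→XOXXO/XOX.O*; (1,3)=+0→XOXXO/XO.XO
ply 5, O at XOXXO/XOX.O | (1,3)=+0→XOXXO/XOXOO*
ply 6: XOXXO/XOXOO is terminal +0 (X); from X.X.O/X...O depth 5

O winning at [X.X.O/X...O]: False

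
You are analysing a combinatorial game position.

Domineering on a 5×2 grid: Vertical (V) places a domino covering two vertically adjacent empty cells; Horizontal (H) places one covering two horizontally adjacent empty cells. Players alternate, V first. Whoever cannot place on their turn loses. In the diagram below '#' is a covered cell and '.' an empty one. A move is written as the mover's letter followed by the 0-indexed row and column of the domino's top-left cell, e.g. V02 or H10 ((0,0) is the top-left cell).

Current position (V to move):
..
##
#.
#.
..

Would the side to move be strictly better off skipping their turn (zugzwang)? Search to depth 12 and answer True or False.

p1 V@[../##/#./#./..]: V21[../##/##/##/..]-1* V31[../##/#./##/.#]-1
p2 H@[../##/##/##/..]: H00[##/##/##/##/..]+1* H40[../##/##/##/##]+1
p3 V@[##/##/##/##/..] terminal -1; root [../##/#./#./..] d12
if V skipped the turn, H would face:
~ p1 H@[../##/#./#./..]: H00[##/##/#./#./..]-1 H40[../##/#./#./##]+1*
~ p2 V@[../##/#./#./##]: V21[../##/##/##/##]-1*
~ p3 H@[../##/##/##/##]: H00[##/##/##/##/##]+1*
~ p4 V@[##/##/##/##/##] terminal -1; root [../##/#./#./..] d12
compare (V): move=-1 vs pass=-1

zugzwang(../##/#./#./.., V) = False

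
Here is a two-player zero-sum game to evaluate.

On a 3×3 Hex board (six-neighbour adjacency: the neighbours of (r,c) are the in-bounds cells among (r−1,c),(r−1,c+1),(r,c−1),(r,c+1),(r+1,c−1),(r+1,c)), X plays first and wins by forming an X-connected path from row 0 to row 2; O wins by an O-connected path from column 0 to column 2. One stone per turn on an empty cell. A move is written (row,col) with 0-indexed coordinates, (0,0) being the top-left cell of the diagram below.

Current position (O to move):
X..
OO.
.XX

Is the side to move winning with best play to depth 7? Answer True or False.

p1 O@[X../OO./.XX]: (0,1)[XO./OO./.XX]+1* (0,2)[X.O/OO./.XX]+1 (1,2)[X../OOO/.XX]+1 (2,0)[X../OO./OXX]+1
p2 X@[XO./OO./.XX]: (0,2)[XOX/OO./.XX]-1* (1,2)[XO./OOX/.XX]-1 (2,0)[XO./OO./XXX]-1
p3 O@[XOX/OO./.XX]: (1,2)[XOX/OOO/.XX]+1* (2,0)[XOX/OO./OXX]-1
p4 X@[XOX/OOO/.XX] terminal -1; root [X../OO./.XX] d7

O winning at [X../OO./.XX]: True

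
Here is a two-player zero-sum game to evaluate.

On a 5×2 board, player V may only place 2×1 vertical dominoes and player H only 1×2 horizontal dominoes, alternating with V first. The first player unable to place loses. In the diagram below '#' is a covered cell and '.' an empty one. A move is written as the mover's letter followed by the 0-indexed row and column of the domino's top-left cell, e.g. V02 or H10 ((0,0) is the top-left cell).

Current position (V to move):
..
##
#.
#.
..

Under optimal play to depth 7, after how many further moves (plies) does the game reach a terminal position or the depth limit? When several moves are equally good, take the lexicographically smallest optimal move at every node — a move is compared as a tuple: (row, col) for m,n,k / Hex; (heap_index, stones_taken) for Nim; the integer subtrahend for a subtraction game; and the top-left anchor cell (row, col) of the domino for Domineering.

PV length from [../##/#./#./..]: 2 plies

[../##/#./#./..] V move#1: V21:-1/../##/##/##/..*, V31:-1/../##/#./##/.#
[../##/##/##/..] H move#2: H00:+1/##/##/##/##/..*, H40:+1/../##/##/##/##
[##/##/##/##/..] end (terminal -1, V#3); searched ../##/#./#./.. to 7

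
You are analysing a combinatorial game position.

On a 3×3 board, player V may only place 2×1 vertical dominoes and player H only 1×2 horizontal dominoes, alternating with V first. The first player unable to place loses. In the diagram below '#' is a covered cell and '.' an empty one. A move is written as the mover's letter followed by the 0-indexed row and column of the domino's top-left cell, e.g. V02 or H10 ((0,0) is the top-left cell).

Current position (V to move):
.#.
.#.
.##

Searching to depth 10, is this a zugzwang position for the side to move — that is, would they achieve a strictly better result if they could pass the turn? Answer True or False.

[.#./.#./.##] V move#1: V00:+1/##./##./.##*, V02:+1/.##/.##/.##, V10:+1/.#./##./###
[##./##./.##] end (terminal -1, H#2); searched .#./.#./.## to 10
if V skipped the turn, H would face:
~ [.#./.#./.##] end (terminal -1, H#1); searched .#./.#./.## to 10
compare (V): move=+1 vs pass=+1

zugzwang(.#./.#./.##, V) = False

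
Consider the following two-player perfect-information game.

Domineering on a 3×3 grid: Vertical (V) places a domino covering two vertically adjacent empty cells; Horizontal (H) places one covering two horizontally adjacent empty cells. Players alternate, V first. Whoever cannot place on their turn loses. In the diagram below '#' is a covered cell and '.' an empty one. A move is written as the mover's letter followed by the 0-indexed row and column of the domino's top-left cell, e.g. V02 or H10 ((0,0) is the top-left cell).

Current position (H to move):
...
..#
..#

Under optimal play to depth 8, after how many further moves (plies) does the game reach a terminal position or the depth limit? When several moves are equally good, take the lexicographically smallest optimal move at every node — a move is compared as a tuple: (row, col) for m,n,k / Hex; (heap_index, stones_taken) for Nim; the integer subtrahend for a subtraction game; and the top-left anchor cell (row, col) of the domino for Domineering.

PV length from [.../..#/..#]: 1 ply

p1 H@[.../..#/..#]: H00[##./..#/..#]-1 H01[.##/..#/..#]-1 H10[.../###/..#]+1* H20[.../..#/###]-1
p2 V@[.../###/..#] terminal -1; root [.../..#/..#] d8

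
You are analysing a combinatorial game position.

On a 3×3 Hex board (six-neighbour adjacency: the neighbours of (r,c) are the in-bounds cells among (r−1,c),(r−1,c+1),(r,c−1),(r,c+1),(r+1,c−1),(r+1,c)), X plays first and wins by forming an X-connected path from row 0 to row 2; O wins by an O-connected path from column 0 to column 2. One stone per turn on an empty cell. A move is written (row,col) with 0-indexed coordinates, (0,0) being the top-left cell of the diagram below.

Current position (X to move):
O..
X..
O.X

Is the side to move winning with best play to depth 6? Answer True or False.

ply 1, X at O../X../O.X | (0,1)=-1→OX./X../O.X; (0,2)=-1→O.X/X../O.X; (1,1)=+1→O../XX./O.X*; (1,2)=-1→O../X.X/O.X; (2,1)=-1→O../X../OXX
ply 2, O at O../XX./O.X | (0,1)=-1→OO./XX./O.X*; (0,2)=-1→O.O/XX./O.X; (1,2)=-1→O../XXO/O.X; (2,1)=-1→O../XX./OOX
ply 3, X at OO./XX./O.X | (0,2)=+1→OOX/XX./O.X*; (1,2)=-1→OO./XXX/O.X; (2,1)=-1→OO./XX./OXX
ply 4, O at OOX/XX./O.X | (1,2)=-1→OOX/XXO/O.X*; (2,1)=-1→OOX/XX./OOX
ply 5, X at OOX/XXO/O.X | (2,1)=+1→OOX/XXO/OXX*
ply 6: OOX/XXO/OXX is terminal -1 (O); from O../X../O.X depth 6

X winning at [O../X../O.X]: True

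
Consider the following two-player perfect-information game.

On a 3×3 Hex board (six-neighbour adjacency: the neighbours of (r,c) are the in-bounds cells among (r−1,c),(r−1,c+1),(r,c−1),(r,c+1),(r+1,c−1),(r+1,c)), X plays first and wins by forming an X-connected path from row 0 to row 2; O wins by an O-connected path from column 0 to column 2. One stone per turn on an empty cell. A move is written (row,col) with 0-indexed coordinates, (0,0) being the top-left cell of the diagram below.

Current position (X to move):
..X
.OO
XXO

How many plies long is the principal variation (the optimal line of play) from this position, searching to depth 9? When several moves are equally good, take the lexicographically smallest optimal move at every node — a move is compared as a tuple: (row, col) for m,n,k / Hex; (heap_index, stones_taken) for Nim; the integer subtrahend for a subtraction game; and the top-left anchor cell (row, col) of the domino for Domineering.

p1 X@[..X/.OO/XXO]: (0,0)[X.X/.OO/XXO]-1 (0,1)[.XX/.OO/XXO]-1 (1,0)[..X/XOO/XXO]+1*
p2 O@[..X/XOO/XXO]: (0,0)[O.X/XOO/XXO]-1* (0,1)[.OX/XOO/XXO]-1
p3 X@[O.X/XOO/XXO]: (0,1)[OXX/XOO/XXO]+1*
p4 O@[OXX/XOO/XXO] terminal -1; root [..X/.OO/XXO] d9

PV length from [..X/.OO/XXO]: 3 plies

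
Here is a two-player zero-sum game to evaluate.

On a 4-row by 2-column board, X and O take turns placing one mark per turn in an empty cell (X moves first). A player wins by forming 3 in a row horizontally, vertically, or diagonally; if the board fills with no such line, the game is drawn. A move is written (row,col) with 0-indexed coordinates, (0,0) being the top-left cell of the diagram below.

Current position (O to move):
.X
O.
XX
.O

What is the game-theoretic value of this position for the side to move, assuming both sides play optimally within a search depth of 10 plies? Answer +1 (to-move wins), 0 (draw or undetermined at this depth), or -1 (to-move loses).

value(.X/O./XX/.O, O) = 0

[.X/O./XX/.O] O move#1: (0,0):-1/OX/O./XX/.O, (1,1):+0/.X/OO/XX/.O*, (3,0):-1/.X/O./XX/OO
[.X/OO/XX/.O] X move#2: (0,0):+0/XX/OO/XX/.O*, (3,0):+0/.X/OO/XX/XO
[XX/OO/XX/.O] O move#3: (3,0):+0/XX/OO/XX/OO*
[XX/OO/XX/OO] end (terminal +0, X#4); searched .X/O./XX/.O to 10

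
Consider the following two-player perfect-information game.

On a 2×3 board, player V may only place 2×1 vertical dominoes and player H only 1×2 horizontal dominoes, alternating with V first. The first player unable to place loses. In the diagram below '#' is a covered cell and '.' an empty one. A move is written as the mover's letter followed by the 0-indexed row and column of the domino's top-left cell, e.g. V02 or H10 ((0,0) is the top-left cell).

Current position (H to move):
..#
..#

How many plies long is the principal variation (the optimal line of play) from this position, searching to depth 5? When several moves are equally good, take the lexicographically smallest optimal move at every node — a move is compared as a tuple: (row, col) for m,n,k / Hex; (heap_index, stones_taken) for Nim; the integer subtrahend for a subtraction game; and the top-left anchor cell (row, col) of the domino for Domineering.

PV length from [..#/..#]: 1 ply

ply 1, H at ..#/..# | H00=+1→###/..#*; H10=+1→..#/###
ply 2: ###/..# is terminal -1 (V); from ..#/..# depth 5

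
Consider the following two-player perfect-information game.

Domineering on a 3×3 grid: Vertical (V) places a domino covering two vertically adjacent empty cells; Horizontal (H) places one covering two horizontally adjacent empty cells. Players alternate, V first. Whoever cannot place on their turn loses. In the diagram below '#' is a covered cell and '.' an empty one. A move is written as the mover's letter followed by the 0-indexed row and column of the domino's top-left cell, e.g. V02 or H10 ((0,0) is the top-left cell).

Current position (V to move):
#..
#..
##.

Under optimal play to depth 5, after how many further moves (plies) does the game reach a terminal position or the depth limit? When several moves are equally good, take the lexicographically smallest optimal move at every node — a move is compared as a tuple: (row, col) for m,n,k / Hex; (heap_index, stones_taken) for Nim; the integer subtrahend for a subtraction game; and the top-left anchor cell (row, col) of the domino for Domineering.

PV length from [#../#../##.]: 1 ply

[#../#../##.] V move#1: V01:+1/##./##./##.*, V02:+1/#.#/#.#/##., V12:-1/#../#.#/###
[##./##./##.] end (terminal -1, H#2); searched #../#../##. to 5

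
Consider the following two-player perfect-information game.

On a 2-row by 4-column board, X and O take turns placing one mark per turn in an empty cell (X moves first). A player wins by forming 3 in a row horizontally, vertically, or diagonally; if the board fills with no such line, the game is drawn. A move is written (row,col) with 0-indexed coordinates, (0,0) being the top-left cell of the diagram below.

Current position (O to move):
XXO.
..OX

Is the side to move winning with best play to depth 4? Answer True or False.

O winning at [XXO./..OX]: False

[XXO./..OX] O move#1: (0,3):+0/XXOO/..OX*, (1,0):+0/XXO./O.OX, (1,1):+0/XXO./.OOX
[XXOO/..OX] X move#2: (1,0):+0/XXOO/X.OX*, (1,1):+0/XXOO/.XOX
[XXOO/X.OX] O move#3: (1,1):+0/XXOO/XOOX*
[XXOO/XOOX] end (terminal +0, X#4); searched XXO./..OX to 4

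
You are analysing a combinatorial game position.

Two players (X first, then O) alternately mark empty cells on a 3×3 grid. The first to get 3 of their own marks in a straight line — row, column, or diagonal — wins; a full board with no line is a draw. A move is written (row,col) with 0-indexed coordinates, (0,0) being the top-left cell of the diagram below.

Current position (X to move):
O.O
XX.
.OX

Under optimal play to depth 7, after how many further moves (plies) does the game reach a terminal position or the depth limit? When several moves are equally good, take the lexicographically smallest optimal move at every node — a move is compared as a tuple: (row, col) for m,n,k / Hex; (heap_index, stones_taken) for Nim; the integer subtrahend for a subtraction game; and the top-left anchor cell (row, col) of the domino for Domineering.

PV length from [O.O/XX./.OX]: 1 ply

p1 X@[O.O/XX./.OX]: (0,1)[OXO/XX./.OX]+0 (1,2)[O.O/XXX/.OX]+1* (2,0)[O.O/XX./XOX]-1
p2 O@[O.O/XXX/.OX] terminal -1; root [O.O/XX./.OX] d7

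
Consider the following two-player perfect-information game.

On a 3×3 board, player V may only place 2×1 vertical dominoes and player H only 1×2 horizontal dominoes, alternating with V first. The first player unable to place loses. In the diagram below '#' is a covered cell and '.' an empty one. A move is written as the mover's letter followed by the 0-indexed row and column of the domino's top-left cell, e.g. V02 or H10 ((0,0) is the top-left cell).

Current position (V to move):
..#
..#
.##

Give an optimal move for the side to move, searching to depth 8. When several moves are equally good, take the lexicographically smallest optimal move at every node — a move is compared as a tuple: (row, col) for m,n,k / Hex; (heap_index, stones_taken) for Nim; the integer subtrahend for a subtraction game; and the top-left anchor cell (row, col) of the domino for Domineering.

p1 V@[..#/..#/.##]: V00[#.#/#.#/.##]+1* V01[.##/.##/.##]+1 V10[..#/#.#/###]-1
p2 H@[#.#/#.#/.##] terminal -1; root [..#/..#/.##] d8

V's best at [..#/..#/.##]: V00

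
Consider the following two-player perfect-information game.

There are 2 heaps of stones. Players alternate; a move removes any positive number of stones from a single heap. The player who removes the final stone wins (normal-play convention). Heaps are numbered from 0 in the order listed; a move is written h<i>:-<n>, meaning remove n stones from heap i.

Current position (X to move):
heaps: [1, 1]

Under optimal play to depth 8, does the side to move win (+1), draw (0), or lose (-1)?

value((1,1), X) = -1

[(1,1)] X move#1: h0:-1:-1/(0,1)*, h1:-1:-1/(1,0)
[(0,1)] O move#2: h1:-1:+1/(0,0)*
[(0,0)] end (terminal -1, X#3); searched (1,1) to 8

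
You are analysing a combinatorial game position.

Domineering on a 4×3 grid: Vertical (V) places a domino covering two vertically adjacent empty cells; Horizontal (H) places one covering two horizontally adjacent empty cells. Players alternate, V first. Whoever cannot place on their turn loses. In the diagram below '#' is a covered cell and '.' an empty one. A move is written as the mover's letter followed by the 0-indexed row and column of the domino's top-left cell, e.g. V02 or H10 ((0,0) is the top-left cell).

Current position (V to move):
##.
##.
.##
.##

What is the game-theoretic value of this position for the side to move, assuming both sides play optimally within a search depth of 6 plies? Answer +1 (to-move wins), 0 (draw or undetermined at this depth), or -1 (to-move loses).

value(##./##./.##/.##, V) = +1

[##./##./.##/.##] V move#1: V02:+1/###/###/.##/.##*, V20:+1/##./##./###/###
[###/###/.##/.##] end (terminal -1, H#2); searched ##./##./.##/.## to 6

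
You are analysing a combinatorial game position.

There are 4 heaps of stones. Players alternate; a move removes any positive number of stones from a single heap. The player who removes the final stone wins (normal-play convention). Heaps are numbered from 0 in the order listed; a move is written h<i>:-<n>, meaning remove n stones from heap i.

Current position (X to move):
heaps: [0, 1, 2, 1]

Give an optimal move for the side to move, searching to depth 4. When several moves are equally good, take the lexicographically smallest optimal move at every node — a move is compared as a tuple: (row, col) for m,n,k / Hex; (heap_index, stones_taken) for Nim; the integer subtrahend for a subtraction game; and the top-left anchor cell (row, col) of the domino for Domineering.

ply 1, X at (0,1,2,1) | h1:-1=-1→(0,0,2,1); h2:-1=-1→(0,1,1,1); h2:-2=+1→(0,1,0,1)*; h3:-1=-1→(0,1,2,0)
ply 2, O at (0,1,0,1) | h1:-1=-1→(0,0,0,1)*; h3:-1=-1→(0,1,0,0)
ply 3, X at (0,0,0,1) | h3:-1=+1→(0,0,0,0)*
ply 4: (0,0,0,0) is terminal -1 (O); from (0,1,2,1) depth 4

X's best at [(0,1,2,1)]: h2:-2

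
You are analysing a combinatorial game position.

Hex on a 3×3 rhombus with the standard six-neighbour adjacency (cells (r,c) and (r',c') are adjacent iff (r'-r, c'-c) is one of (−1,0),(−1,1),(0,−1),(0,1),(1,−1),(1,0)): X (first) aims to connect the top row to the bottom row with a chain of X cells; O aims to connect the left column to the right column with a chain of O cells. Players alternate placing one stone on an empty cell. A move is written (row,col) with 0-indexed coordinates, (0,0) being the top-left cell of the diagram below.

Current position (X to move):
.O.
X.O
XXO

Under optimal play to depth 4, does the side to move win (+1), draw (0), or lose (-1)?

value(.O./X.O/XXO, X) = +1

[.O./X.O/XXO] X move#1: (0,0):+1/XO./X.O/XXO*, (0,2):+1/.OX/X.O/XXO, (1,1):+1/.O./XXO/XXO
[XO./X.O/XXO] end (terminal -1, O#2); searched .O./X.O/XXO to 4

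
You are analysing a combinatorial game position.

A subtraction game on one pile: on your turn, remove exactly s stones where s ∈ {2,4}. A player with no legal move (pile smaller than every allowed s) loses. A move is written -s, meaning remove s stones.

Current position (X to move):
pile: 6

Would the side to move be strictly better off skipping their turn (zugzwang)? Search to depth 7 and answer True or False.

ply 1, X at 6 | -2=-1→4*; -4=-1→2
ply 2, O at 4 | -2=-1→2; -4=+1→0*
ply 3: 0 is terminal -1 (X); from 6 depth 7
if X skipped the turn, O would face:
~ ply 1, O at 6 | -2=-1→4*; -4=-1→2
~ ply 2, X at 4 | -2=-1→2; -4=+1→0*
~ ply 3: 0 is terminal -1 (O); from 6 depth 7
compare (X): move=-1 vs pass=+1

zugzwang(6, X) = True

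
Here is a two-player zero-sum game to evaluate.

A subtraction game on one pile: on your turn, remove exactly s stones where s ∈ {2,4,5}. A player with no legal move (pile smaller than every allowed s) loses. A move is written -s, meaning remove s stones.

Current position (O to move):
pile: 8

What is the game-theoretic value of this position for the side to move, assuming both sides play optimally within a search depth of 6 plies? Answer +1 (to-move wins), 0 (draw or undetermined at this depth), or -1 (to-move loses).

[8] O move#1: -2:-1/6*, -4:-1/4, -5:-1/3
[6] X move#2: -2:-1/4, -4:-1/2, -5:+1/1*
[1] end (terminal -1, O#3); searched 8 to 6

value(8, O) = -1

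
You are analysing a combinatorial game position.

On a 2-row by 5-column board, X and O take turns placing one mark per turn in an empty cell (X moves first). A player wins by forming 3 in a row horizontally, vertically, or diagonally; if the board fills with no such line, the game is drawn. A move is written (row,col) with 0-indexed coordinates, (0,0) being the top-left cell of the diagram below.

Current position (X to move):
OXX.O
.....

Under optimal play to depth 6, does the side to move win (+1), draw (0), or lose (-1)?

p1 X@[OXX.O/.....]: (0,3)[OXXXO/.....]+1* (1,0)[OXX.O/X....]+0 (1,1)[OXX.O/.X...]+1 (1,2)[OXX.O/..X..]+1 (1,3)[OXX.O/...X.]+1 (1,4)[OXX.O/....X]+0
p2 O@[OXXXO/.....] terminal -1; root [OXX.O/.....] d6

value(OXX.O/....., X) = +1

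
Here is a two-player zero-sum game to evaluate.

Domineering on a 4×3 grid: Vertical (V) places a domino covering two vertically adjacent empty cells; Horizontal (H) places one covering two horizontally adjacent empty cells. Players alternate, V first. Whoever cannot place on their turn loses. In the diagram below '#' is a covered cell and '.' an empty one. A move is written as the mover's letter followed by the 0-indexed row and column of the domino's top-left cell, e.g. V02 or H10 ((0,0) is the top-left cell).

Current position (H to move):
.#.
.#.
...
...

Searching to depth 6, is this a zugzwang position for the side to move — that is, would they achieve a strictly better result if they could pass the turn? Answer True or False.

zugzwang(.#./.#./.../..., H) = False

ply 1, H at .#./.#./.../... | H20=-1→.#./.#./##./...*; H21=-1→.#./.#./.##/...; H30=-1→.#./.#./.../##.; H31=-1→.#./.#./.../.##
ply 2, V at .#./.#./##./... | V00=+1→##./##./##./...*; V02=+1→.##/.##/##./...; V12=+1→.#./.##/###/...; V22=+1→.#./.#./###/..#
ply 3, H at ##./##./##./... | H30=-1→##./##./##./##.*; H31=-1→##./##./##./.##
ply 4, V at ##./##./##./##. | V02=+1→###/###/##./##.*; V12=+1→##./###/###/##.; V22=+1→##./##./###/###
ply 5: ###/###/##./##. is terminal -1 (H); from .#./.#./.../... depth 6
pass branch (V moves first from the same position):
  | ply 1, V at .#./.#./.../... | V00=+1→##./##./.../...*; V02=+1→.##/.##/.../...; V10=-1→.#./##./#../...; V12=-1→.#./.##/..#/...; V20=+1→.#./.#./#../#..; V21=+1→.#./.#./.#./.#.; V22=+1→.#./.#./..#/..#
  | ply 2, H at ##./##./.../... | H20=-1→##./##./##./...*; H21=-1→##./##./.##/...; H30=-1→##./##./.../##.; H31=-1→##./##./.../.##
  | ply 3, V at ##./##./##./... | V02=-1→###/###/##./...; V12=-1→##./###/###/...; V22=+1→##./##./###/..#*
  | ply 4, H at ##./##./###/..# | H30=-1→##./##./###/###*
  | ply 5, V at ##./##./###/### | V02=+1→###/###/###/###*
  | ply 6: ###/###/###/### is terminal -1 (H); from .#./.#./.../... depth 6
H moving scores -1; H passing scores -1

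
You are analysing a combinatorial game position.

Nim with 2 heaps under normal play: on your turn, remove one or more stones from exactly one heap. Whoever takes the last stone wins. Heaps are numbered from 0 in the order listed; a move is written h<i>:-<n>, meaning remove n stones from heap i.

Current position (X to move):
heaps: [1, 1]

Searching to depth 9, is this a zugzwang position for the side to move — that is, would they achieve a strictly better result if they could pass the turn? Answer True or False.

zugzwang((1,1), X) = True

ply 1, X at (1,1) | h0:-1=-1→(0,1)*; h1:-1=-1→(1,0)
ply 2, O at (0,1) | h1:-1=+1→(0,0)*
ply 3: (0,0) is terminal -1 (X); from (1,1) depth 9
suppose X passes — search the same position with O to move:
pass> ply 1, O at (1,1) | h0:-1=-1→(0,1)*; h1:-1=-1→(1,0)
pass> ply 2, X at (0,1) | h1:-1=+1→(0,0)*
pass> ply 3: (0,0) is terminal -1 (O); from (1,1) depth 9
for X: play -1, pass +1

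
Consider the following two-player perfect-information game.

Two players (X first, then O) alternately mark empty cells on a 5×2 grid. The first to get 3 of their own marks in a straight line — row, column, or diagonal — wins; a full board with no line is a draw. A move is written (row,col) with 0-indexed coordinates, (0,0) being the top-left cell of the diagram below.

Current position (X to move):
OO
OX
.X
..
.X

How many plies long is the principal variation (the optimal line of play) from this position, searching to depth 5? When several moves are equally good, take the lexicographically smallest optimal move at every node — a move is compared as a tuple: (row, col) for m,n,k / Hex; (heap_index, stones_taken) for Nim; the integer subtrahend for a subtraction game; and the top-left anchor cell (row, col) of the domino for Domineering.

PV length from [OO/OX/.X/../.X]: 1 ply

ply 1, X at OO/OX/.X/../.X | (2,0)=+0→OO/OX/XX/../.X; (3,0)=-1→OO/OX/.X/X./.X; (3,1)=+1→OO/OX/.X/.X/.X*; (4,0)=-1→OO/OX/.X/../XX
ply 2: OO/OX/.X/.X/.X is terminal -1 (O); from OO/OX/.X/../.X depth 5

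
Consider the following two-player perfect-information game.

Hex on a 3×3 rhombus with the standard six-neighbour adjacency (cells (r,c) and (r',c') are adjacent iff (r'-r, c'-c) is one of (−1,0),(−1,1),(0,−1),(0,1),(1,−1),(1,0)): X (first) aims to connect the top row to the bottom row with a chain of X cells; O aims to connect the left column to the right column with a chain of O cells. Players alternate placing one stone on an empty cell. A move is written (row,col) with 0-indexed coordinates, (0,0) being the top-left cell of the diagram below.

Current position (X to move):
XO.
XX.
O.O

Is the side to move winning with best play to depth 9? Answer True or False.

X winning at [XO./XX./O.O]: True

[XO./XX./O.O] X move#1: (0,2):-1/XOX/XX./O.O, (1,2):-1/XO./XXX/O.O, (2,1):+1/XO./XX./OXO*
[XO./XX./OXO] end (terminal -1, O#2); searched XO./XX./O.O to 9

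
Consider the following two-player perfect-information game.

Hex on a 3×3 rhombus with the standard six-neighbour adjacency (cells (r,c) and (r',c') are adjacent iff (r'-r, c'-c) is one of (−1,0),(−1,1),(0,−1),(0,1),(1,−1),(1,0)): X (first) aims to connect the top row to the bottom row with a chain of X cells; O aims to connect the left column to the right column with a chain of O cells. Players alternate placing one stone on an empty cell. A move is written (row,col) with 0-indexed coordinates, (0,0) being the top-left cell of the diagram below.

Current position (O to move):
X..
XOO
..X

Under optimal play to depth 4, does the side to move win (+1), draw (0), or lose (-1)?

value(X../XOO/..X, O) = +1

[X../XOO/..X] O move#1: (0,1):-1/XO./XOO/..X, (0,2):-1/X.O/XOO/..X, (2,0):+1/X../XOO/O.X*, (2,1):-1/X../XOO/.OX
[X../XOO/O.X] end (terminal -1, X#2); searched X../XOO/..X to 4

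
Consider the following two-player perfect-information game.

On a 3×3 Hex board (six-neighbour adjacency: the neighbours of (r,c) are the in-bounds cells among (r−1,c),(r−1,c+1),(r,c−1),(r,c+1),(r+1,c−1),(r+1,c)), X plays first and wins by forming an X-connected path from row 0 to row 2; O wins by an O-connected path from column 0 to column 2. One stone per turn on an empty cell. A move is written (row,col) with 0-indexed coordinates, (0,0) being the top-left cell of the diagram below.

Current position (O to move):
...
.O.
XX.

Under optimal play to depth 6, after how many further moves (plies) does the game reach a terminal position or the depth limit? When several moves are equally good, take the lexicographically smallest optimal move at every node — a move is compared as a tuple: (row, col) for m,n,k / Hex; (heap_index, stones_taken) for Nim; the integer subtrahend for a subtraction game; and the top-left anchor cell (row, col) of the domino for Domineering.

p1 O@[.../.O./XX.]: (0,0)[O../.O./XX.]+1* (0,1)[.O./.O./XX.]+1 (0,2)[..O/.O./XX.]-1 (1,0)[.../OO./XX.]+1 (1,2)[.../.OO/XX.]-1 (2,2)[.../.O./XXO]-1
p2 X@[O../.O./XX.]: (0,1)[OX./.O./XX.]-1* (0,2)[O.X/.O./XX.]-1 (1,0)[O../XO./XX.]-1 (1,2)[O../.OX/XX.]-1 (2,2)[O../.O./XXX]-1
p3 O@[OX./.O./XX.]: (0,2)[OXO/.O./XX.]-1 (1,0)[OX./OO./XX.]+1* (1,2)[OX./.OO/XX.]-1 (2,2)[OX./.O./XXO]-1
p4 X@[OX./OO./XX.]: (0,2)[OXX/OO./XX.]-1* (1,2)[OX./OOX/XX.]-1 (2,2)[OX./OO./XXX]-1
p5 O@[OXX/OO./XX.]: (1,2)[OXX/OOO/XX.]+1* (2,2)[OXX/OO./XXO]-1
p6 X@[OXX/OOO/XX.] terminal -1; root [.../.O./XX.] d6

PV length from [.../.O./XX.]: 5 plies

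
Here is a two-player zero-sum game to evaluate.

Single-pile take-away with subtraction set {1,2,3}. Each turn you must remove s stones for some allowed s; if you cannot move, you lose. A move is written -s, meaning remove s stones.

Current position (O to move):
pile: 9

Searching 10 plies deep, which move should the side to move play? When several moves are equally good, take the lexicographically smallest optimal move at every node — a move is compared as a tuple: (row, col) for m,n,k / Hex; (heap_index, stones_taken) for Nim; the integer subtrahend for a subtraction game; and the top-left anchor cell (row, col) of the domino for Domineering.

ply 1, O at 9 | -1=+1→8*; -2=-1→7; -3=-1→6
ply 2, X at 8 | -1=-1→7*; -2=-1→6; -3=-1→5
ply 3, O at 7 | -1=-1→6; -2=-1→5; -3=+1→4*
ply 4, X at 4 | -1=-1→3*; -2=-1→2; -3=-1→1
ply 5, O at 3 | -1=-1→2; -2=-1→1; -3=+1→0*
ply 6: 0 is terminal -1 (X); from 9 depth 10

O's best at [9]: -1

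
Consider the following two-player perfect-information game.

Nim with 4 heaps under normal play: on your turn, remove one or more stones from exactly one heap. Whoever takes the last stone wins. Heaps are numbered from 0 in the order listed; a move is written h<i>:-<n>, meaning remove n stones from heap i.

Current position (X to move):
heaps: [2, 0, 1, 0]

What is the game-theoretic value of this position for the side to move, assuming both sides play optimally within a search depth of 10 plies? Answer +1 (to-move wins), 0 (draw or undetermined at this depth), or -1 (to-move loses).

value((2,0,1,0), X) = +1

p1 X@[(2,0,1,0)]: h0:-1[(1,0,1,0)]+1* h0:-2[(0,0,1,0)]-1 h2:-1[(2,0,0,0)]-1
p2 O@[(1,0,1,0)]: h0:-1[(0,0,1,0)]-1* h2:-1[(1,0,0,0)]-1
p3 X@[(0,0,1,0)]: h2:-1[(0,0,0,0)]+1*
p4 O@[(0,0,0,0)] terminal -1; root [(2,0,1,0)] d10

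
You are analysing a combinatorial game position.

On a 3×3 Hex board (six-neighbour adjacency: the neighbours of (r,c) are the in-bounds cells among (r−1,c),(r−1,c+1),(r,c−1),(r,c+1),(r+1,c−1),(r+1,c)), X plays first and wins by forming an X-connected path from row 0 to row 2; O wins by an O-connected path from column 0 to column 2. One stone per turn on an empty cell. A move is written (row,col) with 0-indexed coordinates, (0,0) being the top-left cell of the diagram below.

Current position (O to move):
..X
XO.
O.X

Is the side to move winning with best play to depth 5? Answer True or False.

O winning at [..X/XO./O.X]: True

p1 O@[..X/XO./O.X]: (0,0)[O.X/XO./O.X]-1 (0,1)[.OX/XO./O.X]-1 (1,2)[..X/XOO/O.X]+1* (2,1)[..X/XO./OOX]-1
p2 X@[..X/XOO/O.X] terminal -1; root [..X/XO./O.X] d5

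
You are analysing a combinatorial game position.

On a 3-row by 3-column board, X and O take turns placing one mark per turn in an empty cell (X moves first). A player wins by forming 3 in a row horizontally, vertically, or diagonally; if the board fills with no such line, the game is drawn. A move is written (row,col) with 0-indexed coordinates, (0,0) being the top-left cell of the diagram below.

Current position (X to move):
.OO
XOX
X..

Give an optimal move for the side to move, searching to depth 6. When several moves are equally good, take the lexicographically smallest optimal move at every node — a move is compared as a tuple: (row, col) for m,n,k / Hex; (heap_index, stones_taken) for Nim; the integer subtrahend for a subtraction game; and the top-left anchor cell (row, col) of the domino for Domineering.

[.OO/XOX/X..] X move#1: (0,0):+1/XOO/XOX/X..*, (2,1):-1/.OO/XOX/XX., (2,2):-1/.OO/XOX/X.X
[XOO/XOX/X..] end (terminal -1, O#2); searched .OO/XOX/X.. to 6

X's best at [.OO/XOX/X..]: (0,0)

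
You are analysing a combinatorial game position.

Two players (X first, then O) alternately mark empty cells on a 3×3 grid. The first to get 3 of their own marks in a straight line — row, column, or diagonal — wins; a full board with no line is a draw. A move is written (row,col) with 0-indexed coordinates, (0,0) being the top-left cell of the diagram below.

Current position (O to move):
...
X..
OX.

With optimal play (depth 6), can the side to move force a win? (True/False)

O winning at [.../X../OX.]: False

ply 1, O at .../X../OX. | (0,0)=-1→O../X../OX.; (0,1)=+0→.O./X../OX.*; (0,2)=-1→..O/X../OX.; (1,1)=+0→.../XO./OX.; (1,2)=+0→.../X.O/OX.; (2,2)=-1→.../X../OXO
ply 2, X at .O./X../OX. | (0,0)=+0→XO./X../OX.*; (0,2)=+0→.OX/X../OX.; (1,1)=+0→.O./XX./OX.; (1,2)=+0→.O./X.X/OX.; (2,2)=-1→.O./X../OXX
ply 3, O at XO./X../OX. | (0,2)=-1→XOO/X../OX.; (1,1)=+0→XO./XO./OX.*; (1,2)=+0→XO./X.O/OX.; (2,2)=+0→XO./X../OXO
ply 4, X at XO./XO./OX. | (0,2)=+0→XOX/XO./OX.*; (1,2)=-1→XO./XOX/OX.; (2,2)=-1→XO./XO./OXX
ply 5, O at XOX/XO./OX. | (1,2)=+0→XOX/XOO/OX.*; (2,2)=+0→XOX/XO./OXO
ply 6, X at XOX/XOO/OX. | (2,2)=+0→XOX/XOO/OXX*
ply 7: XOX/XOO/OXX is terminal +0 (O); from .../X../OX. depth 6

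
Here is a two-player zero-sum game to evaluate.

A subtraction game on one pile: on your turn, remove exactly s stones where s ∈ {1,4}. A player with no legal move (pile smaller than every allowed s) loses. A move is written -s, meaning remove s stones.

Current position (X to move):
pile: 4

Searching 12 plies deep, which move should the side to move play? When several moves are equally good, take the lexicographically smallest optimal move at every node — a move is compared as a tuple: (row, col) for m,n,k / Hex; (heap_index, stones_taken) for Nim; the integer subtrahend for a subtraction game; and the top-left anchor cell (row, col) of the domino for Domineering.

X's best at [4]: -4

ply 1, X at 4 | -1=-1→3; -4=+1→0*
ply 2: 0 is terminal -1 (O); from 4 depth 12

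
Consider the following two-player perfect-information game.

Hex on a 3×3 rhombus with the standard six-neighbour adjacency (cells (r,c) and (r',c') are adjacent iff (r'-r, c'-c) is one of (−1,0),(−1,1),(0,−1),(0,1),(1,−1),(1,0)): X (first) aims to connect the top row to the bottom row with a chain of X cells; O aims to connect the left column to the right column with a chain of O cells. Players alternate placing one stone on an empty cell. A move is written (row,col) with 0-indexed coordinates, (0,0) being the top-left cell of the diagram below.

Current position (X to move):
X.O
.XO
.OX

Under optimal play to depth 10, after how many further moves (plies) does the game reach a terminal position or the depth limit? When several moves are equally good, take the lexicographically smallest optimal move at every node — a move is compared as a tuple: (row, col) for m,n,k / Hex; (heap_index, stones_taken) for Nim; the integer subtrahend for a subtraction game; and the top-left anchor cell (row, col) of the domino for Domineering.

ply 1, X at X.O/.XO/.OX | (0,1)=-1→XXO/.XO/.OX; (1,0)=-1→X.O/XXO/.OX; (2,0)=+1→X.O/.XO/XOX*
ply 2, O at X.O/.XO/XOX | (0,1)=-1→XOO/.XO/XOX*; (1,0)=-1→X.O/OXO/XOX
ply 3, X at XOO/.XO/XOX | (1,0)=+1→XOO/XXO/XOX*
ply 4: XOO/XXO/XOX is terminal -1 (O); from X.O/.XO/.OX depth 10

PV length from [X.O/.XO/.OX]: 3 plies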